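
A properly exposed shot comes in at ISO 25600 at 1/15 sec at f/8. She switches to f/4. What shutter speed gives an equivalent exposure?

Aperture: f/8 → f/5.6 → f/4 — 2 stops opened up (brighter).
Need 2 stops darker from the shutter speed: 1/15 → 1/30 → 1/60.

1/60s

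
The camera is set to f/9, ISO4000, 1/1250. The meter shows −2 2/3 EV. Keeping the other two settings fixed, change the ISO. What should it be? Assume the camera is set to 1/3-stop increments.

Underexposed by 2 2/3 stops → need 2 2/3 stops brighter.
ISO: 4000 → 5000 → 6400 → 8000 → 10000 → 12800 → 16000 → 20000 → 25600.

ISO 25600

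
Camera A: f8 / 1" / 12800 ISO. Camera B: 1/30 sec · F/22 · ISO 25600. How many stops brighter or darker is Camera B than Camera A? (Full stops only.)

7 stops darker

Aperture: f/8 → f/11 → f/16 → f/22 — 3 stops narrower (darker).
Shutter speed: 1 → 1/2 → 1/4 → 1/8 → 1/15 → 1/30 — 5 stops faster (darker).
ISO: 12800 → 25600 — 1 stop higher (brighter).
Net: −3 −5 +1 = −7 stops.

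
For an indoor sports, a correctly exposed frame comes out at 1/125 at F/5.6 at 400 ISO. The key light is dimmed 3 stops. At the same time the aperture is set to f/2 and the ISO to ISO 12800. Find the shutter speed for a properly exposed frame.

Scene light: 3 stops darker.
Aperture: f/5.6 → f/4 → f/2.8 → f/2 — 3 stops opened up (brighter).
ISO: 400 → 800 → 1600 → 3200 → 6400 → 12800 — 5 stops higher (brighter).
Net so far: 5 stops brighter. Shutter speed: 1/125 → 1/250 → 1/500 → 1/1000 → 1/2000 → 1/4000.

1/4000s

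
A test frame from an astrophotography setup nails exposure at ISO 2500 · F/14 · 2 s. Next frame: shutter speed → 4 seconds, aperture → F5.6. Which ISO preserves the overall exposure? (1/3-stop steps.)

Shutter speed: 2 → 2.5 → 3.2 → 4 — 1 stop longer (brighter).
Aperture: f/14 → f/13 → f/11 → f/10 → f/9 → f/8 → f/7.1 → f/6.3 → f/5.6 — 2 2/3 stops opened up (brighter).
Net change so far: 3 2/3 stops brighter. Offset with the ISO: 2500 → 2000 → 1600 → 1250 → 1000 → 800 → 640 → 500 → 400 → 320 → 250 → 200.

ISO 200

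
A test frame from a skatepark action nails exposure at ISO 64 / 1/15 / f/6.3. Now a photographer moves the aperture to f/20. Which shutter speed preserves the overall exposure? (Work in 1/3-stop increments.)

Aperture: f/6.3 → f/7.1 → f/8 → f/9 → f/10 → f/11 → f/13 → f/14 → f/16 → f/18 → f/20 — 3 1/3 stops narrower (darker).
Need 3 1/3 stops brighter from the shutter speed: 1/15 → 1/13 → 1/10 → 1/8 → 1/6 → 1/5 → 1/4 → 0.3 → 0.4 → 0.5 → 0.6.

0.6 s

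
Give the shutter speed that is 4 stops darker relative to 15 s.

1 s

Shutter speed: 15 → 8 → 4 → 2 → 1 — 4 stops shorter (darker).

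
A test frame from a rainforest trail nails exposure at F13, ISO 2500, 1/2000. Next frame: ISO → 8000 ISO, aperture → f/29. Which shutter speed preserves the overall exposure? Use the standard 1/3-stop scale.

ISO: 2500 → 3200 → 4000 → 5000 → 6400 → 8000 — 1 2/3 stops higher (brighter).
Aperture: f/13 → f/14 → f/16 → f/18 → f/20 → f/22 → f/25 → f/29 — 2 1/3 stops narrower (darker).
Net change so far: 2/3 stop darker. Offset with the shutter speed: 1/2000 → 1/1600 → 1/1250.

1/1250s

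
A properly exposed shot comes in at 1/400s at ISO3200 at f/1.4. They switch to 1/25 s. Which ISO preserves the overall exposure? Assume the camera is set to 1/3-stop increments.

ISO 200

Shutter speed: 1/400 → 1/320 → 1/250 → 1/200 → 1/160 → 1/125 → 1/100 → 1/80 → 1/60 → 1/50 → 1/40 → 1/30 → 1/25 — 4 stops longer (brighter).
Need 4 stops darker from the ISO: 3200 → 2500 → 2000 → 1600 → 1250 → 1000 → 800 → 640 → 500 → 400 → 320 → 250 → 200.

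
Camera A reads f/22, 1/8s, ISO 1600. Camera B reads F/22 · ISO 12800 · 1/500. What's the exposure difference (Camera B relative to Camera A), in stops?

Aperture: unchanged.
Shutter speed: 1/8 → 1/15 → 1/30 → 1/60 → 1/125 → 1/250 → 1/500 — 6 stops shorter (darker).
ISO: 1600 → 3200 → 6400 → 12800 — 3 stops higher (brighter).
Net: −6 +3 = −3 stops.

3 stops darker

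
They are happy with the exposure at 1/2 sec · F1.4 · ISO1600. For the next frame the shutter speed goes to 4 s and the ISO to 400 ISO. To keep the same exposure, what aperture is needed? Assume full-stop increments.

Shutter speed: 1/2 → 1 → 2 → 4 — 3 stops slower (brighter).
ISO: 1600 → 800 → 400 — 2 stops dropped (darker).
Net change so far: 1 stop brighter. Offset with the aperture: f/1.4 → f/2.

f/2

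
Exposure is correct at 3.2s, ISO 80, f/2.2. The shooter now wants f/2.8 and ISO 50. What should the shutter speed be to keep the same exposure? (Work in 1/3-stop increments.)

Aperture: f/2.2 → f/2.5 → f/2.8 — 2/3 stop stopped down (darker).
ISO: 80 → 64 → 50 — 2/3 stop lower (darker).
Net change so far: 1 1/3 stops darker. Offset with the shutter speed: 3.2 → 4 → 5 → 6 → 8.

8 s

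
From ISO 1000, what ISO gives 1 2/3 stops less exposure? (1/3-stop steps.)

ISO 320

ISO: 1000 → 800 → 640 → 500 → 400 → 320 — 1 2/3 stops lower (darker).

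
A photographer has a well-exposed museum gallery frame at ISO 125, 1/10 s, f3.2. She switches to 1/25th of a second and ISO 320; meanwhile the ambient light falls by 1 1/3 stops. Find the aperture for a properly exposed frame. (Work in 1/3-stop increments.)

Scene light: 1 1/3 stops darker.
Shutter speed: 1/10 → 1/13 → 1/15 → 1/20 → 1/25 — 1 1/3 stops shorter (darker).
ISO: 125 → 160 → 200 → 250 → 320 — 1 1/3 stops higher (brighter).
Net so far: 1 1/3 stops darker. Aperture: f/3.2 → f/2.8 → f/2.5 → f/2.2 → f/2.

f/2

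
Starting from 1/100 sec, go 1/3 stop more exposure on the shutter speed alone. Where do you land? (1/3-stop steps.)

1/80s

Shutter speed: 1/100 → 1/80 — 1/3 stop longer (brighter).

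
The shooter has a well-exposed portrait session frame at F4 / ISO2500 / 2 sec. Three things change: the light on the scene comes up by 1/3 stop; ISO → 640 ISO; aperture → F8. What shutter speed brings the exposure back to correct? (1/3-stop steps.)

25 s

Scene light: 1/3 stop brighter.
ISO: 2500 → 2000 → 1600 → 1250 → 1000 → 800 → 640 — 2 stops lower (darker).
Aperture: f/4 → f/4.5 → f/5 → f/5.6 → f/6.3 → f/7.1 → f/8 — 2 stops stopped down (darker).
Net so far: 3 2/3 stops darker. Shutter speed: 2 → 2.5 → 3.2 → 4 → 5 → 6 → 8 → 10 → 13 → 15 → 20 → 25.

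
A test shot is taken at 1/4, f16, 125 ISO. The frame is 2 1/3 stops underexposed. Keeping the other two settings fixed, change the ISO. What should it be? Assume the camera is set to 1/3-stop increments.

Underexposed by 2 1/3 stops → need 2 1/3 stops brighter.
ISO: 125 → 160 → 200 → 250 → 320 → 400 → 500 → 640.

ISO 640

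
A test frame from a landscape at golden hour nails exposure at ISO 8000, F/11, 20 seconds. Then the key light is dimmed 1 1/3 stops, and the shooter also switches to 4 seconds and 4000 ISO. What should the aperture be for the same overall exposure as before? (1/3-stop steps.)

f/2.2

Scene light: 1 1/3 stops darker.
Shutter speed: 20 → 15 → 13 → 10 → 8 → 6 → 5 → 4 — 2 1/3 stops shorter (darker).
ISO: 8000 → 6400 → 5000 → 4000 — 1 stop lower (darker).
Net so far: 4 2/3 stops darker. Aperture: f/11 → f/10 → f/9 → f/8 → f/7.1 → f/6.3 → f/5.6 → f/5 → f/4.5 → f/4 → f/3.5 → f/3.2 → f/2.8 → f/2.5 → f/2.2.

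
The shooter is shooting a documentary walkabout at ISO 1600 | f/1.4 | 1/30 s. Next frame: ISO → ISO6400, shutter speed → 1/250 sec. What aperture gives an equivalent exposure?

f/1.0

ISO: 1600 → 3200 → 6400 — 2 stops higher (brighter).
Shutter speed: 1/30 → 1/60 → 1/125 → 1/250 — 3 stops faster (darker).
Net change so far: 1 stop darker. Offset with the aperture: f/1.4 → f/1.0.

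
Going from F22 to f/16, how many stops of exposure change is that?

1 stop

f/22 → f/16 — count the steps: 1 stop.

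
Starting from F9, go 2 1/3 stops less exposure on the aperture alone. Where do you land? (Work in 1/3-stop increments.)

f/20

Aperture: f/9 → f/10 → f/11 → f/13 → f/14 → f/16 → f/18 → f/20 — 2 1/3 stops smaller aperture (darker).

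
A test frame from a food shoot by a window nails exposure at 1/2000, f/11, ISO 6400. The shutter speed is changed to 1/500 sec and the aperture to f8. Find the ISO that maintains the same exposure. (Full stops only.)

Shutter speed: 1/2000 → 1/1000 → 1/500 — 2 stops longer (brighter).
Aperture: f/11 → f/8 — 1 stop larger aperture (brighter).
Net change so far: 3 stops brighter. Offset with the ISO: 6400 → 3200 → 1600 → 800.

ISO 800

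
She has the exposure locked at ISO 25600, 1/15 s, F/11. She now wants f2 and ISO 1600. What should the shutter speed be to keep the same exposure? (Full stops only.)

Aperture: f/11 → f/8 → f/5.6 → f/4 → f/2.8 → f/2 — 5 stops opened up (brighter).
ISO: 25600 → 12800 → 6400 → 3200 → 1600 — 4 stops lower (darker).
Net change so far: 1 stop brighter. Offset with the shutter speed: 1/15 → 1/30.

1/30s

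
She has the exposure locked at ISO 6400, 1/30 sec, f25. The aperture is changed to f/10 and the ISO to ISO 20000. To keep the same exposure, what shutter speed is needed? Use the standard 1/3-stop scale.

Aperture: f/25 → f/22 → f/20 → f/18 → f/16 → f/14 → f/13 → f/11 → f/10 — 2 2/3 stops wider (brighter).
ISO: 6400 → 8000 → 10000 → 12800 → 16000 → 20000 — 1 2/3 stops higher (brighter).
Net change so far: 4 1/3 stops brighter. Offset with the shutter speed: 1/30 → 1/40 → 1/50 → 1/60 → 1/80 → 1/100 → 1/125 → 1/160 → 1/200 → 1/250 → 1/320 → 1/400 → 1/500 → 1/640.

1/640s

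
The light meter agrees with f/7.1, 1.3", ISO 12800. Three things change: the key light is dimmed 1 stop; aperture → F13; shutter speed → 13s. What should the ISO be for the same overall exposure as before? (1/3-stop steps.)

Scene light: 1 stop darker.
Aperture: f/7.1 → f/8 → f/9 → f/10 → f/11 → f/13 — 1 2/3 stops smaller aperture (darker).
Shutter speed: 1.3 → 1.6 → 2 → 2.5 → 3.2 → 4 → 5 → 6 → 8 → 10 → 13 — 3 1/3 stops longer (brighter).
Net so far: 2/3 stop brighter. ISO: 12800 → 10000 → 8000.

ISO 8000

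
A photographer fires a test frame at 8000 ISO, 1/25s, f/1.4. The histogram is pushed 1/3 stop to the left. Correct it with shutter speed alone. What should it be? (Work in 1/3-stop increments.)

Underexposed by 1/3 stop → need 1/3 stop brighter.
Shutter speed: 1/25 → 1/20.

1/20s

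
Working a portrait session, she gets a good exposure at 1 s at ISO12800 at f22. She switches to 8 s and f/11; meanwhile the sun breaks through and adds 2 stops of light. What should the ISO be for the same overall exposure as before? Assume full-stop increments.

Scene light: 2 stops brighter.
Shutter speed: 1 → 2 → 4 → 8 — 3 stops slower (brighter).
Aperture: f/22 → f/16 → f/11 — 2 stops larger aperture (brighter).
Net so far: 7 stops brighter. ISO: 12800 → 6400 → 3200 → 1600 → 800 → 400 → 200 → 100.

ISO 100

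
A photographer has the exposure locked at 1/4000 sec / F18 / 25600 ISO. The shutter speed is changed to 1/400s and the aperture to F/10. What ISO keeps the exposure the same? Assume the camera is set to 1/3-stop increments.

Shutter speed: 1/4000 → 1/3200 → 1/2500 → 1/2000 → 1/1600 → 1/1250 → 1/1000 → 1/800 → 1/640 → 1/500 → 1/400 — 3 1/3 stops slower (brighter).
Aperture: f/18 → f/16 → f/14 → f/13 → f/11 → f/10 — 1 2/3 stops wider (brighter).
Net change so far: 5 stops brighter. Offset with the ISO: 25600 → 20000 → 16000 → 12800 → 10000 → 8000 → 6400 → 5000 → 4000 → 3200 → 2500 → 2000 → 1600 → 1250 → 1000 → 800.

ISO 800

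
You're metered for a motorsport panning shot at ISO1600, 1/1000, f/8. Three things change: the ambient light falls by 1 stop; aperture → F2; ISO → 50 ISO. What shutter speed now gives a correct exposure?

Scene light: 1 stop darker.
Aperture: f/8 → f/5.6 → f/4 → f/2.8 → f/2 — 4 stops opened up (brighter).
ISO: 1600 → 800 → 400 → 200 → 100 → 50 — 5 stops lower (darker).
Net so far: 2 stops darker. Shutter speed: 1/1000 → 1/500 → 1/250.

1/250s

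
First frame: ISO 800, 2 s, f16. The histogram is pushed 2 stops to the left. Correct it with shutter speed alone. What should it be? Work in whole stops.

8 s

Underexposed by 2 stops → need 2 stops brighter.
Shutter speed: 2 → 4 → 8.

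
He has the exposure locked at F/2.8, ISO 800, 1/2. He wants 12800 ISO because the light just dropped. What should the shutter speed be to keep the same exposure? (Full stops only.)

ISO: 800 → 1600 → 3200 → 6400 → 12800 — 4 stops higher (brighter).
Need 4 stops darker from the shutter speed: 1/2 → 1/4 → 1/8 → 1/15 → 1/30.

1/30s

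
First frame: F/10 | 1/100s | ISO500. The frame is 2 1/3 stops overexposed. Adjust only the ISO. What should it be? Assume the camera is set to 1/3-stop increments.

ISO 100

Overexposed by 2 1/3 stops → need 2 1/3 stops darker.
ISO: 500 → 400 → 320 → 250 → 200 → 160 → 125 → 100.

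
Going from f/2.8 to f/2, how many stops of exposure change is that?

1 stop

f/2.8 → f/2 — count the steps: 1 stop.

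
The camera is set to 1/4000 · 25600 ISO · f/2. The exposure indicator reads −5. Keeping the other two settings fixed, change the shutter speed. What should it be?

1/125s

Underexposed by 5 stops → need 5 stops brighter.
Shutter speed: 1/4000 → 1/2000 → 1/1000 → 1/500 → 1/250 → 1/125.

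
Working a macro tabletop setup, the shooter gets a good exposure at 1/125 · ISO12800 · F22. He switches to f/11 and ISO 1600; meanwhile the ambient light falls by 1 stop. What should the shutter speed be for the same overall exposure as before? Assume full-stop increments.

1/30s

Scene light: 1 stop darker.
Aperture: f/22 → f/16 → f/11 — 2 stops larger aperture (brighter).
ISO: 12800 → 6400 → 3200 → 1600 — 3 stops lower (darker).
Net so far: 2 stops darker. Shutter speed: 1/125 → 1/60 → 1/30.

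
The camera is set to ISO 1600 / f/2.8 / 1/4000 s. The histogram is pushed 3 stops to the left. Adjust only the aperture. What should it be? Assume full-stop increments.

Underexposed by 3 stops → need 3 stops brighter.
Aperture: f/2.8 → f/2 → f/1.4 → f/1.0.

f/1.0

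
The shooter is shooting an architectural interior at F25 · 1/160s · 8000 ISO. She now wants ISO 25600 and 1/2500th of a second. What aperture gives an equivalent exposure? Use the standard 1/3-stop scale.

ISO: 8000 → 10000 → 12800 → 16000 → 20000 → 25600 — 1 2/3 stops raised (brighter).
Shutter speed: 1/160 → 1/200 → 1/250 → 1/320 → 1/400 → 1/500 → 1/640 → 1/800 → 1/1000 → 1/1250 → 1/1600 → 1/2000 → 1/2500 — 4 stops shorter (darker).
Net change so far: 2 1/3 stops darker. Offset with the aperture: f/25 → f/22 → f/20 → f/18 → f/16 → f/14 → f/13 → f/11.

f/11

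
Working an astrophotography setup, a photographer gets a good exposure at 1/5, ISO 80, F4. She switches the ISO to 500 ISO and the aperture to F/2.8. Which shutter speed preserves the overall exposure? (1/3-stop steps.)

1/60s

ISO: 80 → 100 → 125 → 160 → 200 → 250 → 320 → 400 → 500 — 2 2/3 stops raised (brighter).
Aperture: f/4 → f/3.5 → f/3.2 → f/2.8 — 1 stop opened up (brighter).
Net change so far: 3 2/3 stops brighter. Offset with the shutter speed: 1/5 → 1/6 → 1/8 → 1/10 → 1/13 → 1/15 → 1/20 → 1/25 → 1/30 → 1/40 → 1/50 → 1/60.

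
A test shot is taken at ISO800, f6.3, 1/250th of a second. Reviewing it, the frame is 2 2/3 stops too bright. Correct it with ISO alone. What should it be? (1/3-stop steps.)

ISO 125

Overexposed by 2 2/3 stops → need 2 2/3 stops darker.
ISO: 800 → 640 → 500 → 400 → 320 → 250 → 200 → 160 → 125.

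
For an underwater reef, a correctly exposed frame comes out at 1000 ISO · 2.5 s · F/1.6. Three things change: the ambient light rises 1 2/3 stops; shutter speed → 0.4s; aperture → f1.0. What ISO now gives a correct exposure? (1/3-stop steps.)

ISO 800

Scene light: 1 2/3 stops brighter.
Shutter speed: 2.5 → 2 → 1.6 → 1.3 → 1 → 0.8 → 0.6 → 0.5 → 0.4 — 2 2/3 stops shorter (darker).
Aperture: f/1.6 → f/1.4 → f/1.2 → f/1.1 → f/1.0 — 1 1/3 stops opened up (brighter).
Net so far: 1/3 stop brighter. ISO: 1000 → 800.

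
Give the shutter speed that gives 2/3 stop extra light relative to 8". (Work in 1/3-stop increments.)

13 s

Shutter speed: 8 → 10 → 13 — 2/3 stop slower (brighter).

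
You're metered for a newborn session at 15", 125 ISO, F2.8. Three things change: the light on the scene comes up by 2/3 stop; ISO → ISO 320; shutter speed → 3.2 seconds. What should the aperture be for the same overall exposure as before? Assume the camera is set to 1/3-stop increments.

Scene light: 2/3 stop brighter.
ISO: 125 → 160 → 200 → 250 → 320 — 1 1/3 stops raised (brighter).
Shutter speed: 15 → 13 → 10 → 8 → 6 → 5 → 4 → 3.2 — 2 1/3 stops shorter (darker).
Net so far: 1/3 stop darker. Aperture: f/2.8 → f/2.5.

f/2.5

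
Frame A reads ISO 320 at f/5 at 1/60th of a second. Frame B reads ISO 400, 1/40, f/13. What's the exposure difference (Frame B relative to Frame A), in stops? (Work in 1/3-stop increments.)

Aperture: f/5 → f/5.6 → f/6.3 → f/7.1 → f/8 → f/9 → f/10 → f/11 → f/13 — 2 2/3 stops stopped down (darker).
Shutter speed: 1/60 → 1/50 → 1/40 — 2/3 stop slower (brighter).
ISO: 320 → 400 — 1/3 stop higher (brighter).
Net: −2 2/3 +2/3 +1/3 = −1 2/3 stops.

1 2/3 stops darker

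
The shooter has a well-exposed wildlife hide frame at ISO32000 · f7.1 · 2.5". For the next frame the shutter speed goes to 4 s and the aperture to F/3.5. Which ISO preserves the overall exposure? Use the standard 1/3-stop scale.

ISO 5000

Shutter speed: 2.5 → 3.2 → 4 — 2/3 stop longer (brighter).
Aperture: f/7.1 → f/6.3 → f/5.6 → f/5 → f/4.5 → f/4 → f/3.5 — 2 stops wider (brighter).
Net change so far: 2 2/3 stops brighter. Offset with the ISO: 32000 → 25600 → 20000 → 16000 → 12800 → 10000 → 8000 → 6400 → 5000.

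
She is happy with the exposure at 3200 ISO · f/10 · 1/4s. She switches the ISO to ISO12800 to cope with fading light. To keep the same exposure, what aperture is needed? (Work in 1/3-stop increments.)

ISO: 3200 → 4000 → 5000 → 6400 → 8000 → 10000 → 12800 — 2 stops higher (brighter).
Need 2 stops darker from the aperture: f/10 → f/11 → f/13 → f/14 → f/16 → f/18 → f/20.

f/20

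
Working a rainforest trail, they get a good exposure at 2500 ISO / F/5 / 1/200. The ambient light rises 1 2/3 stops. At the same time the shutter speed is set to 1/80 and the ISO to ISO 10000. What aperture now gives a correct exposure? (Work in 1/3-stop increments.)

Scene light: 1 2/3 stops brighter.
Shutter speed: 1/200 → 1/160 → 1/125 → 1/100 → 1/80 — 1 1/3 stops longer (brighter).
ISO: 2500 → 3200 → 4000 → 5000 → 6400 → 8000 → 10000 — 2 stops raised (brighter).
Net so far: 5 stops brighter. Aperture: f/5 → f/5.6 → f/6.3 → f/7.1 → f/8 → f/9 → f/10 → f/11 → f/13 → f/14 → f/16 → f/18 → f/20 → f/22 → f/25 → f/29.

f/29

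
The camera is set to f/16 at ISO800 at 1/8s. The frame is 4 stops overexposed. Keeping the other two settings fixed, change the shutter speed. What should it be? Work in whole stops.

Overexposed by 4 stops → need 4 stops darker.
Shutter speed: 1/8 → 1/15 → 1/30 → 1/60 → 1/125.

1/125s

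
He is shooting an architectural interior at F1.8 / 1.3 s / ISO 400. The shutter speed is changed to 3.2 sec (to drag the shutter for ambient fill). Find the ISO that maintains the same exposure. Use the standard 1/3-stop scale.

Shutter speed: 1.3 → 1.6 → 2 → 2.5 → 3.2 — 1 1/3 stops longer (brighter).
Need 1 1/3 stops darker from the ISO: 400 → 320 → 250 → 200 → 160.

ISO 160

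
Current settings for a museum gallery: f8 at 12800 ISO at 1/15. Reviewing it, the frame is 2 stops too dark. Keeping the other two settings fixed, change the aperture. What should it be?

f/4

Underexposed by 2 stops → need 2 stops brighter.
Aperture: f/8 → f/5.6 → f/4.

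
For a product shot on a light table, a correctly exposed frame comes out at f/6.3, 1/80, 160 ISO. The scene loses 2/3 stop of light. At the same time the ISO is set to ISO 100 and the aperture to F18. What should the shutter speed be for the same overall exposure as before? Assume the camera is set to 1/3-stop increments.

Scene light: 2/3 stop darker.
ISO: 160 → 125 → 100 — 2/3 stop lower (darker).
Aperture: f/6.3 → f/7.1 → f/8 → f/9 → f/10 → f/11 → f/13 → f/14 → f/16 → f/18 — 3 stops stopped down (darker).
Net so far: 4 1/3 stops darker. Shutter speed: 1/80 → 1/60 → 1/50 → 1/40 → 1/30 → 1/25 → 1/20 → 1/15 → 1/13 → 1/10 → 1/8 → 1/6 → 1/5 → 1/4.

1/4s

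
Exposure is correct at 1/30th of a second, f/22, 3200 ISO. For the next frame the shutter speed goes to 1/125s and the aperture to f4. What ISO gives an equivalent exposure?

ISO 400

Shutter speed: 1/30 → 1/60 → 1/125 — 2 stops faster (darker).
Aperture: f/22 → f/16 → f/11 → f/8 → f/5.6 → f/4 — 5 stops larger aperture (brighter).
Net change so far: 3 stops brighter. Offset with the ISO: 3200 → 1600 → 800 → 400.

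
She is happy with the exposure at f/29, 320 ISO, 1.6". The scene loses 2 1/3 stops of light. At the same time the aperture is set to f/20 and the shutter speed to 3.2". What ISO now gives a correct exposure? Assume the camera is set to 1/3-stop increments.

Scene light: 2 1/3 stops darker.
Aperture: f/29 → f/25 → f/22 → f/20 — 1 stop opened up (brighter).
Shutter speed: 1.6 → 2 → 2.5 → 3.2 — 1 stop slower (brighter).
Net so far: 1/3 stop darker. ISO: 320 → 400.

ISO 400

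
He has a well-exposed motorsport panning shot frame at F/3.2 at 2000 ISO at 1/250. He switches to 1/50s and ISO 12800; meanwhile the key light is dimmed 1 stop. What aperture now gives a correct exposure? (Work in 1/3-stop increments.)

f/13

Scene light: 1 stop darker.
Shutter speed: 1/250 → 1/200 → 1/160 → 1/125 → 1/100 → 1/80 → 1/60 → 1/50 — 2 1/3 stops slower (brighter).
ISO: 2000 → 2500 → 3200 → 4000 → 5000 → 6400 → 8000 → 10000 → 12800 — 2 2/3 stops raised (brighter).
Net so far: 4 stops brighter. Aperture: f/3.2 → f/3.5 → f/4 → f/4.5 → f/5 → f/5.6 → f/6.3 → f/7.1 → f/8 → f/9 → f/10 → f/11 → f/13.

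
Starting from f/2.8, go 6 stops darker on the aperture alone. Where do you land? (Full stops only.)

f/22

Aperture: f/2.8 → f/4 → f/5.6 → f/8 → f/11 → f/16 → f/22 — 6 stops stopped down (darker).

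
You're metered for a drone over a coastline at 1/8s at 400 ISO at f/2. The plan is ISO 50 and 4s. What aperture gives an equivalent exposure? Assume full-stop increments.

ISO: 400 → 200 → 100 → 50 — 3 stops dropped (darker).
Shutter speed: 1/8 → 1/4 → 1/2 → 1 → 2 → 4 — 5 stops slower (brighter).
Net change so far: 2 stops brighter. Offset with the aperture: f/2 → f/2.8 → f/4.

f/4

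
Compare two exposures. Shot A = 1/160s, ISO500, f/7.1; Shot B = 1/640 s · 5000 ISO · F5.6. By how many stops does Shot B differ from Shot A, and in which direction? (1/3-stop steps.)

Aperture: f/7.1 → f/6.3 → f/5.6 — 2/3 stop wider (brighter).
Shutter speed: 1/160 → 1/200 → 1/250 → 1/320 → 1/400 → 1/500 → 1/640 — 2 stops shorter (darker).
ISO: 500 → 640 → 800 → 1000 → 1250 → 1600 → 2000 → 2500 → 3200 → 4000 → 5000 — 3 1/3 stops raised (brighter).
Net: +2/3 −2 +3 1/3 = +2 stops.

2 stops brighter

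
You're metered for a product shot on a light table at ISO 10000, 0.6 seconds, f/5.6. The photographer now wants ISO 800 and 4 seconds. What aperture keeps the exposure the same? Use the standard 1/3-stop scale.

f/4

ISO: 10000 → 8000 → 6400 → 5000 → 4000 → 3200 → 2500 → 2000 → 1600 → 1250 → 1000 → 800 — 3 2/3 stops lower (darker).
Shutter speed: 0.6 → 0.8 → 1 → 1.3 → 1.6 → 2 → 2.5 → 3.2 → 4 — 2 2/3 stops slower (brighter).
Net change so far: 1 stop darker. Offset with the aperture: f/5.6 → f/5 → f/4.5 → f/4.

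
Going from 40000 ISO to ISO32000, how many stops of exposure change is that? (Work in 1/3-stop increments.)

1/3 stop

40000 → 32000 — count the steps: 1 third-stops = 1/3 stop.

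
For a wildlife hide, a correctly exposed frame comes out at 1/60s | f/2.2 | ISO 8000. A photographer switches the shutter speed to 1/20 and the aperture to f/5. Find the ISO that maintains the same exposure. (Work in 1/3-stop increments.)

Shutter speed: 1/60 → 1/50 → 1/40 → 1/30 → 1/25 → 1/20 — 1 2/3 stops slower (brighter).
Aperture: f/2.2 → f/2.5 → f/2.8 → f/3.2 → f/3.5 → f/4 → f/4.5 → f/5 — 2 1/3 stops smaller aperture (darker).
Net change so far: 2/3 stop darker. Offset with the ISO: 8000 → 10000 → 12800.

ISO 12800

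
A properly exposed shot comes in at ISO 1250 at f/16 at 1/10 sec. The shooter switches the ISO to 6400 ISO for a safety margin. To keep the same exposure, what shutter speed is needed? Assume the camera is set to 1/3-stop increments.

1/50s

ISO: 1250 → 1600 → 2000 → 2500 → 3200 → 4000 → 5000 → 6400 — 2 1/3 stops raised (brighter).
Need 2 1/3 stops darker from the shutter speed: 1/10 → 1/13 → 1/15 → 1/20 → 1/25 → 1/30 → 1/40 → 1/50.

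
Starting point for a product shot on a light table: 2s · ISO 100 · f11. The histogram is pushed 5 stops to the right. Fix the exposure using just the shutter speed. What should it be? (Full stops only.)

Overexposed by 5 stops → need 5 stops darker.
Shutter speed: 2 → 1 → 1/2 → 1/4 → 1/8 → 1/15.

1/15s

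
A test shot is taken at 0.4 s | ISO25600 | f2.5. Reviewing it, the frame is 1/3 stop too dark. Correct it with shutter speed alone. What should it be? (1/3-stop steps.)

Underexposed by 1/3 stop → need 1/3 stop brighter.
Shutter speed: 0.4 → 0.5.

0.5 s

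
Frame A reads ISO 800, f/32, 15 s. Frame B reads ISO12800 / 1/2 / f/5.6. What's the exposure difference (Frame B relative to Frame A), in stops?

4 stops brighter

Aperture: f/32 → f/22 → f/16 → f/11 → f/8 → f/5.6 — 5 stops larger aperture (brighter).
Shutter speed: 15 → 8 → 4 → 2 → 1 → 1/2 — 5 stops shorter (darker).
ISO: 800 → 1600 → 3200 → 6400 → 12800 — 4 stops raised (brighter).
Net: +5 −5 +4 = +4 stops.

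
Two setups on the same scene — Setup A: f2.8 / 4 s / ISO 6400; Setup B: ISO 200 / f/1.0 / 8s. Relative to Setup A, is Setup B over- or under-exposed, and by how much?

1 stop darker

Aperture: f/2.8 → f/2 → f/1.4 → f/1.0 — 3 stops opened up (brighter).
Shutter speed: 4 → 8 — 1 stop longer (brighter).
ISO: 6400 → 3200 → 1600 → 800 → 400 → 200 — 5 stops lower (darker).
Net: +3 +1 −5 = −1 stop.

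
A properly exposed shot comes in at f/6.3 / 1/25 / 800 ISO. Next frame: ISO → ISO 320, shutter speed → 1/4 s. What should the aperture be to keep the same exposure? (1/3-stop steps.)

f/10

ISO: 800 → 640 → 500 → 400 → 320 — 1 1/3 stops lower (darker).
Shutter speed: 1/25 → 1/20 → 1/15 → 1/13 → 1/10 → 1/8 → 1/6 → 1/5 → 1/4 — 2 2/3 stops slower (brighter).
Net change so far: 1 1/3 stops brighter. Offset with the aperture: f/6.3 → f/7.1 → f/8 → f/9 → f/10.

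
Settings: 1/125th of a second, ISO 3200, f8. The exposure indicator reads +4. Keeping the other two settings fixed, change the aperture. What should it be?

f/32

Overexposed by 4 stops → need 4 stops darker.
Aperture: f/8 → f/11 → f/16 → f/22 → f/32.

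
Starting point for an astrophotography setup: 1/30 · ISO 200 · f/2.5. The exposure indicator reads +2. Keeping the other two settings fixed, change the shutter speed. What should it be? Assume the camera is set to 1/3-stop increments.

Overexposed by 2 stops → need 2 stops darker.
Shutter speed: 1/30 → 1/40 → 1/50 → 1/60 → 1/80 → 1/100 → 1/125.

1/125s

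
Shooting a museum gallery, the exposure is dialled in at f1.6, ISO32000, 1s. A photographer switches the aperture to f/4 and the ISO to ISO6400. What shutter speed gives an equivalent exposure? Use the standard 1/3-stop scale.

Aperture: f/1.6 → f/1.8 → f/2 → f/2.2 → f/2.5 → f/2.8 → f/3.2 → f/3.5 → f/4 — 2 2/3 stops narrower (darker).
ISO: 32000 → 25600 → 20000 → 16000 → 12800 → 10000 → 8000 → 6400 — 2 1/3 stops lower (darker).
Net change so far: 5 stops darker. Offset with the shutter speed: 1 → 1.3 → 1.6 → 2 → 2.5 → 3.2 → 4 → 5 → 6 → 8 → 10 → 13 → 15 → 20 → 25 → 30.

30 s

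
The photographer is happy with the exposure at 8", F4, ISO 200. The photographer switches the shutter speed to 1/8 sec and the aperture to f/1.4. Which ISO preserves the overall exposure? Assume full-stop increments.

Shutter speed: 8 → 4 → 2 → 1 → 1/2 → 1/4 → 1/8 — 6 stops shorter (darker).
Aperture: f/4 → f/2.8 → f/2 → f/1.4 — 3 stops opened up (brighter).
Net change so far: 3 stops darker. Offset with the ISO: 200 → 400 → 800 → 1600.

ISO 1600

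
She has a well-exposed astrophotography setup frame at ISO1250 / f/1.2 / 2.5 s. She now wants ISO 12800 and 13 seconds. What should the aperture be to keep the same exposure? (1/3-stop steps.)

f/9

ISO: 1250 → 1600 → 2000 → 2500 → 3200 → 4000 → 5000 → 6400 → 8000 → 10000 → 12800 — 3 1/3 stops raised (brighter).
Shutter speed: 2.5 → 3.2 → 4 → 5 → 6 → 8 → 10 → 13 — 2 1/3 stops slower (brighter).
Net change so far: 5 2/3 stops brighter. Offset with the aperture: f/1.2 → f/1.4 → f/1.6 → f/1.8 → f/2 → f/2.2 → f/2.5 → f/2.8 → f/3.2 → f/3.5 → f/4 → f/4.5 → f/5 → f/5.6 → f/6.3 → f/7.1 → f/8 → f/9.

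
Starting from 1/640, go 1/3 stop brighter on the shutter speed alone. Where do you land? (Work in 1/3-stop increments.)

1/500s

Shutter speed: 1/640 → 1/500 — 1/3 stop longer (brighter).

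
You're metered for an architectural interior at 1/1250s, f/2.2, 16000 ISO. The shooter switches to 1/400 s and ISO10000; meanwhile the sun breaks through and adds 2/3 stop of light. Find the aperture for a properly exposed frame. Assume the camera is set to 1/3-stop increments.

Scene light: 2/3 stop brighter.
Shutter speed: 1/1250 → 1/1000 → 1/800 → 1/640 → 1/500 → 1/400 — 1 2/3 stops slower (brighter).
ISO: 16000 → 12800 → 10000 — 2/3 stop dropped (darker).
Net so far: 1 2/3 stops brighter. Aperture: f/2.2 → f/2.5 → f/2.8 → f/3.2 → f/3.5 → f/4.

f/4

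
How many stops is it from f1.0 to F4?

f/1.0 → f/1.4 → f/2 → f/2.8 → f/4 — count the steps: 4 stops.

4 stops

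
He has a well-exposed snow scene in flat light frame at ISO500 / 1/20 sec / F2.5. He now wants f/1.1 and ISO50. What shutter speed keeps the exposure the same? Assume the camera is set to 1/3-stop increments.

Aperture: f/2.5 → f/2.2 → f/2 → f/1.8 → f/1.6 → f/1.4 → f/1.2 → f/1.1 — 2 1/3 stops wider (brighter).
ISO: 500 → 400 → 320 → 250 → 200 → 160 → 125 → 100 → 80 → 64 → 50 — 3 1/3 stops lower (darker).
Net change so far: 1 stop darker. Offset with the shutter speed: 1/20 → 1/15 → 1/13 → 1/10.

1/10s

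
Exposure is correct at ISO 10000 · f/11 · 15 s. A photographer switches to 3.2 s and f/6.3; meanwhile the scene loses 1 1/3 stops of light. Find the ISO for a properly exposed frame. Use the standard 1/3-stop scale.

ISO 40000

Scene light: 1 1/3 stops darker.
Shutter speed: 15 → 13 → 10 → 8 → 6 → 5 → 4 → 3.2 — 2 1/3 stops faster (darker).
Aperture: f/11 → f/10 → f/9 → f/8 → f/7.1 → f/6.3 — 1 2/3 stops larger aperture (brighter).
Net so far: 2 stops darker. ISO: 10000 → 12800 → 16000 → 20000 → 25600 → 32000 → 40000.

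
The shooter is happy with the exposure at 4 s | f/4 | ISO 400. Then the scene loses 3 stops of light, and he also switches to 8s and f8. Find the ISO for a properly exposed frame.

ISO 6400

Scene light: 3 stops darker.
Shutter speed: 4 → 8 — 1 stop slower (brighter).
Aperture: f/4 → f/5.6 → f/8 — 2 stops stopped down (darker).
Net so far: 4 stops darker. ISO: 400 → 800 → 1600 → 3200 → 6400.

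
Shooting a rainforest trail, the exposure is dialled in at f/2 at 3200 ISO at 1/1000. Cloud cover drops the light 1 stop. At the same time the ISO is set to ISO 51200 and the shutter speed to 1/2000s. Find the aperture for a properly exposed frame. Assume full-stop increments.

f/4

Scene light: 1 stop darker.
ISO: 3200 → 6400 → 12800 → 25600 → 51200 — 4 stops higher (brighter).
Shutter speed: 1/1000 → 1/2000 — 1 stop faster (darker).
Net so far: 2 stops brighter. Aperture: f/2 → f/2.8 → f/4.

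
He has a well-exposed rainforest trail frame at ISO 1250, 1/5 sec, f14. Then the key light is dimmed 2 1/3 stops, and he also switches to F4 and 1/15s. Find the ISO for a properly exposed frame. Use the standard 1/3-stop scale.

Scene light: 2 1/3 stops darker.
Aperture: f/14 → f/13 → f/11 → f/10 → f/9 → f/8 → f/7.1 → f/6.3 → f/5.6 → f/5 → f/4.5 → f/4 — 3 2/3 stops wider (brighter).
Shutter speed: 1/5 → 1/6 → 1/8 → 1/10 → 1/13 → 1/15 — 1 2/3 stops faster (darker).
Net so far: 1/3 stop darker. ISO: 1250 → 1600.

ISO 1600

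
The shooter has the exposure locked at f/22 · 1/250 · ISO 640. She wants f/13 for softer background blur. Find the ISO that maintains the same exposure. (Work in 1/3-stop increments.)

Aperture: f/22 → f/20 → f/18 → f/16 → f/14 → f/13 — 1 2/3 stops larger aperture (brighter).
Need 1 2/3 stops darker from the ISO: 640 → 500 → 400 → 320 → 250 → 200.

ISO 200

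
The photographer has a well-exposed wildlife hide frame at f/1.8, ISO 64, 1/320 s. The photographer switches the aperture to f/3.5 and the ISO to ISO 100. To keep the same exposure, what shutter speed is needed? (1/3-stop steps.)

Aperture: f/1.8 → f/2 → f/2.2 → f/2.5 → f/2.8 → f/3.2 → f/3.5 — 2 stops stopped down (darker).
ISO: 64 → 80 → 100 — 2/3 stop raised (brighter).
Net change so far: 1 1/3 stops darker. Offset with the shutter speed: 1/320 → 1/250 → 1/200 → 1/160 → 1/125.

1/125s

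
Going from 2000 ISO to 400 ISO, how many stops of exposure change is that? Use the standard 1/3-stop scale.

2 1/3 stops

2000 → 1600 → 1250 → 1000 → 800 → 640 → 500 → 400 — count the steps: 7 third-stops = 2 1/3 stops.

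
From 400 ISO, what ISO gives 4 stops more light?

ISO: 400 → 800 → 1600 → 3200 → 6400 — 4 stops raised (brighter).

ISO 6400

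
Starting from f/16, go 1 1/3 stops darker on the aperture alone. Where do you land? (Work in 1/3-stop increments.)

Aperture: f/16 → f/18 → f/20 → f/22 → f/25 — 1 1/3 stops narrower (darker).

f/25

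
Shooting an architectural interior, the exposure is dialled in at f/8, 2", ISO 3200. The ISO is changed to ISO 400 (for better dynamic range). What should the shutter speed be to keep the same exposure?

ISO: 3200 → 1600 → 800 → 400 — 3 stops lower (darker).
Need 3 stops brighter from the shutter speed: 2 → 4 → 8 → 15.

15 s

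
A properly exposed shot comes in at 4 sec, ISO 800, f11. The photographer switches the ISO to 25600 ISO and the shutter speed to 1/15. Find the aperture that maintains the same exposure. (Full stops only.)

ISO: 800 → 1600 → 3200 → 6400 → 12800 → 25600 — 5 stops raised (brighter).
Shutter speed: 4 → 2 → 1 → 1/2 → 1/4 → 1/8 → 1/15 — 6 stops shorter (darker).
Net change so far: 1 stop darker. Offset with the aperture: f/11 → f/8.

f/8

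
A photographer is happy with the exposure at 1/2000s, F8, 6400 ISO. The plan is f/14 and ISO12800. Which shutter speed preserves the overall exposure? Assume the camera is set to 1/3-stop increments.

1/1250s

Aperture: f/8 → f/9 → f/10 → f/11 → f/13 → f/14 — 1 2/3 stops narrower (darker).
ISO: 6400 → 8000 → 10000 → 12800 — 1 stop higher (brighter).
Net change so far: 2/3 stop darker. Offset with the shutter speed: 1/2000 → 1/1600 → 1/1250.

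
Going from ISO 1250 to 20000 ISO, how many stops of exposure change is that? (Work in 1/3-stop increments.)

4 stops

1250 → 1600 → 2000 → 2500 → 3200 → 4000 → 5000 → 6400 → 8000 → 10000 → 12800 → 16000 → 20000 — count the steps: 12 third-stops = 4 stops.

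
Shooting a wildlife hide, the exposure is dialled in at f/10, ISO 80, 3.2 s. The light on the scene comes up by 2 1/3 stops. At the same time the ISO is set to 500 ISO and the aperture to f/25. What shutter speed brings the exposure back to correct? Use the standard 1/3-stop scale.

Scene light: 2 1/3 stops brighter.
ISO: 80 → 100 → 125 → 160 → 200 → 250 → 320 → 400 → 500 — 2 2/3 stops raised (brighter).
Aperture: f/10 → f/11 → f/13 → f/14 → f/16 → f/18 → f/20 → f/22 → f/25 — 2 2/3 stops smaller aperture (darker).
Net so far: 2 1/3 stops brighter. Shutter speed: 3.2 → 2.5 → 2 → 1.6 → 1.3 → 1 → 0.8 → 0.6.

0.6 s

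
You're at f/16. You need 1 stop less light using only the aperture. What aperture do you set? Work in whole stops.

Aperture: f/16 → f/22 — 1 stop smaller aperture (darker).

f/22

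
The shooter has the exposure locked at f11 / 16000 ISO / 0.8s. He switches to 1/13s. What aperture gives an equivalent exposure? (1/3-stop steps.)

Shutter speed: 0.8 → 0.6 → 0.5 → 0.4 → 0.3 → 1/4 → 1/5 → 1/6 → 1/8 → 1/10 → 1/13 — 3 1/3 stops shorter (darker).
Need 3 1/3 stops brighter from the aperture: f/11 → f/10 → f/9 → f/8 → f/7.1 → f/6.3 → f/5.6 → f/5 → f/4.5 → f/4 → f/3.5.

f/3.5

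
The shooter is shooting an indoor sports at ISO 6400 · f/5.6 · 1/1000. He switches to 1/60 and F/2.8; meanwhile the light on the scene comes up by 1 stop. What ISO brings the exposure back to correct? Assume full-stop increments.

Scene light: 1 stop brighter.
Shutter speed: 1/1000 → 1/500 → 1/250 → 1/125 → 1/60 — 4 stops longer (brighter).
Aperture: f/5.6 → f/4 → f/2.8 — 2 stops wider (brighter).
Net so far: 7 stops brighter. ISO: 6400 → 3200 → 1600 → 800 → 400 → 200 → 100 → 50.

ISO 50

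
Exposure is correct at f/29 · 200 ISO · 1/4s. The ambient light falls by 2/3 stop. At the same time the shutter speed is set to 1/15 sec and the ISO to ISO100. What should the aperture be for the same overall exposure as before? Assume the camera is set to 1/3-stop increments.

f/8

Scene light: 2/3 stop darker.
Shutter speed: 1/4 → 1/5 → 1/6 → 1/8 → 1/10 → 1/13 → 1/15 — 2 stops faster (darker).
ISO: 200 → 160 → 125 → 100 — 1 stop dropped (darker).
Net so far: 3 2/3 stops darker. Aperture: f/29 → f/25 → f/22 → f/20 → f/18 → f/16 → f/14 → f/13 → f/11 → f/10 → f/9 → f/8.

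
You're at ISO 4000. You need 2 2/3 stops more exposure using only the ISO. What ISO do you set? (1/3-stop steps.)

ISO: 4000 → 5000 → 6400 → 8000 → 10000 → 12800 → 16000 → 20000 → 25600 — 2 2/3 stops raised (brighter).

ISO 25600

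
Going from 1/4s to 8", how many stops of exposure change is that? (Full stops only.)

5 stops

1/4 → 1/2 → 1 → 2 → 4 → 8 — count the steps: 5 stops.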